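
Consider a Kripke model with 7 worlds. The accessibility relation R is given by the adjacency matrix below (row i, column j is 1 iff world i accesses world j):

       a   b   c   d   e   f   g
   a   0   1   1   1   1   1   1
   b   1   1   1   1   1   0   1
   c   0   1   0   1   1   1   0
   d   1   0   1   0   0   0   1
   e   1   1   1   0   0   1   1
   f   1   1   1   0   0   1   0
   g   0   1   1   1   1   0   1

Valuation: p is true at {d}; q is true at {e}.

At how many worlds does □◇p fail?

a: successors {b, c, d, e, f, g}; ◇p there: b:T, c:T, d:F, e:F, f:F, g:T. ✗
b: successors {a, b, c, d, e, g}; ◇p there: a:T, b:T, c:T, d:F, e:F, g:T. ✗
c: successors {b, d, e, f}; ◇p there: b:T, d:F, e:F, f:F. ✗
d: successors {a, c, g}; ◇p there: a:T, c:T, g:T. ✓
e: successors {a, b, c, f, g}; ◇p there: a:T, b:T, c:T, f:F, g:T. ✗
f: successors {a, b, c, f}; ◇p there: a:T, b:T, c:T, f:F. ✗
g: successors {b, c, d, e, g}; ◇p there: b:T, c:T, d:F, e:F, g:T. ✗
Satisfying worlds: {d}.
So □◇p fails at the other 6 worlds.

6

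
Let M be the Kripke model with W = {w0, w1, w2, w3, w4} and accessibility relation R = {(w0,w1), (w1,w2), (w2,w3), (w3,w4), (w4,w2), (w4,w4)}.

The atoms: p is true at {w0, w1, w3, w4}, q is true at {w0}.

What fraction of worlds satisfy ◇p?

w0: successors {w1}; p there: w1:T. ✓
w1: successors {w2}; p there: w2:F. ✗
w2: successors {w3}; p there: w3:T. ✓
w3: successors {w4}; p there: w4:T. ✓
w4: successors {w2, w4}; p there: w2:F, w4:T. ✓
That's 4 of 5 worlds, so 4/5.

4/5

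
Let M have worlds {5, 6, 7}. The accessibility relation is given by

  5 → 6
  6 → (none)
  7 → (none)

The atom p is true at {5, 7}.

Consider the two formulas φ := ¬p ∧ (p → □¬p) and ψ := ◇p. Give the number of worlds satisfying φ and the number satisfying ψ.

For ¬p ∧ (p → □¬p):
5: ¬p is F, p → □¬p is T. ✗
6: ¬p is T, p → □¬p is T. ✓
7: ¬p is F, p → □¬p is T. ✗
— 1 world.
For ◇p:
5: successors {6}; p there: 6:F. ✗
6: no successors, so ◇p fails. ✗
7: no successors, so ◇p fails. ✗
— 0 worlds.

1 and 0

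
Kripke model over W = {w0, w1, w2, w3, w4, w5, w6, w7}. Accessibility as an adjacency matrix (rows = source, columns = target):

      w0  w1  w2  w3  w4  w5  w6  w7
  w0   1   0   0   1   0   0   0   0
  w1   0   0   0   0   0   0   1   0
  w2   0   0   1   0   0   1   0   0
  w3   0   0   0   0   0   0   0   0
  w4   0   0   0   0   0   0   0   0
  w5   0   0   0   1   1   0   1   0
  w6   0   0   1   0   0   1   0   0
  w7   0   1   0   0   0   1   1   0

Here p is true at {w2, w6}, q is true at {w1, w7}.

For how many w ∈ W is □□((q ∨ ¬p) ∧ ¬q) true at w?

3

w0: successors {w0, w3}; □((q ∨ ¬p) ∧ ¬q) there: w0:T, w3:T. ✓
w1: successors {w6}; □((q ∨ ¬p) ∧ ¬q) there: w6:F. ✗
w2: successors {w2, w5}; □((q ∨ ¬p) ∧ ¬q) there: w2:F, w5:F. ✗
w3: no successors, so □□((q ∨ ¬p) ∧ ¬q) holds vacuously. ✓
w4: no successors, so □□((q ∨ ¬p) ∧ ¬q) holds vacuously. ✓
w5: successors {w3, w4, w6}; □((q ∨ ¬p) ∧ ¬q) there: w3:T, w4:T, w6:F. ✗
w6: successors {w2, w5}; □((q ∨ ¬p) ∧ ¬q) there: w2:F, w5:F. ✗
w7: successors {w1, w5, w6}; □((q ∨ ¬p) ∧ ¬q) there: w1:F, w5:F, w6:F. ✗
Satisfying worlds: {w0, w3, w4}.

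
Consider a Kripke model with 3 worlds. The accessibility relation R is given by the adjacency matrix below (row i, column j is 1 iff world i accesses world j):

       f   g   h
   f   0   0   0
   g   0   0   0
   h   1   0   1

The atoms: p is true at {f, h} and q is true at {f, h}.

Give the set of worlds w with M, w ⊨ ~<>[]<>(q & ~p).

{f, g}

f: <>[]<>(q & ~p) is F. ✓
g: <>[]<>(q & ~p) is F. ✓
h: <>[]<>(q & ~p) is T. ✗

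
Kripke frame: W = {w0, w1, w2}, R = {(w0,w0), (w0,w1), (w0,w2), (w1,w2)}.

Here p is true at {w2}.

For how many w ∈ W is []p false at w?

w0: successors {w0, w1, w2}; p there: w0:F, w1:F, w2:T. ✗
w1: successors {w2}; p there: w2:T. ✓
w2: no successors, so []p holds vacuously. ✓
Satisfying worlds: {w1, w2}.
So []p fails at the other 1 world.

1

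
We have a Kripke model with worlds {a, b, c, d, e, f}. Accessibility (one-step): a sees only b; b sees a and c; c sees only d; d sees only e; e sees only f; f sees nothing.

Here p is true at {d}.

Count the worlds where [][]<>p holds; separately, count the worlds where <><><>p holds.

2 and 1

For [][]<>p:
a: successors {b}; []<>p there: b:F. ✗
b: successors {a, c}; []<>p there: a:F, c:F. ✗
c: successors {d}; []<>p there: d:F. ✗
d: successors {e}; []<>p there: e:F. ✗
e: successors {f}; []<>p there: f:T. ✓
f: no successors, so [][]<>p holds vacuously. ✓
— 2 worlds.
For <><><>p:
a: successors {b}; <><>p there: b:T. ✓
b: successors {a, c}; <><>p there: a:F, c:F. ✗
c: successors {d}; <><>p there: d:F. ✗
d: successors {e}; <><>p there: e:F. ✗
e: successors {f}; <><>p there: f:F. ✗
f: no successors, so <><><>p fails. ✗
— 1 world.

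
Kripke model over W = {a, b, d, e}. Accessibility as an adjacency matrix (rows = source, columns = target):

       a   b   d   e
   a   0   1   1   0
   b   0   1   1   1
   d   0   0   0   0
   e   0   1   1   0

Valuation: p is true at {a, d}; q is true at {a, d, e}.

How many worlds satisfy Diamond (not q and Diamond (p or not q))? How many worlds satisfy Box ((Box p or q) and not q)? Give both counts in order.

3 and 1

For Diamond (not q and Diamond (p or not q)):
a: successors {b, d}; not q and Diamond (p or not q) there: b:T, d:F. ✓
b: successors {b, d, e}; not q and Diamond (p or not q) there: b:T, d:F, e:F. ✓
d: no successors, so Diamond (not q and Diamond (p or not q)) fails. ✗
e: successors {b, d}; not q and Diamond (p or not q) there: b:T, d:F. ✓
— 3 worlds.
For Box ((Box p or q) and not q):
a: successors {b, d}; (Box p or q) and not q there: b:F, d:F. ✗
b: successors {b, d, e}; (Box p or q) and not q there: b:F, d:F, e:F. ✗
d: no successors, so Box ((Box p or q) and not q) holds vacuously. ✓
e: successors {b, d}; (Box p or q) and not q there: b:F, d:F. ✗
— 1 world.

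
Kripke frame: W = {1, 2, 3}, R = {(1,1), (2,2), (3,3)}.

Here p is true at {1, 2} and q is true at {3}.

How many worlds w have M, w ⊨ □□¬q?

1: successors {1}; □¬q there: 1:T. ✓
2: successors {2}; □¬q there: 2:T. ✓
3: successors {3}; □¬q there: 3:F. ✗
Satisfying worlds: {1, 2}.

2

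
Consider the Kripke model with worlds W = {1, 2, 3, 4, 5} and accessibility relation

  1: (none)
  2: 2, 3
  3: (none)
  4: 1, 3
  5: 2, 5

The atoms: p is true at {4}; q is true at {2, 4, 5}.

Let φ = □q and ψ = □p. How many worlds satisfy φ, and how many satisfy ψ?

3 and 2

For □q:
1: no successors, so □q holds vacuously. ✓
2: successors {2, 3}; q there: 2:T, 3:F. ✗
3: no successors, so □q holds vacuously. ✓
4: successors {1, 3}; q there: 1:F, 3:F. ✗
5: successors {2, 5}; q there: 2:T, 5:T. ✓
— 3 worlds.
For □p:
1: no successors, so □p holds vacuously. ✓
2: successors {2, 3}; p there: 2:F, 3:F. ✗
3: no successors, so □p holds vacuously. ✓
4: successors {1, 3}; p there: 1:F, 3:F. ✗
5: successors {2, 5}; p there: 2:F, 5:F. ✗
— 2 worlds.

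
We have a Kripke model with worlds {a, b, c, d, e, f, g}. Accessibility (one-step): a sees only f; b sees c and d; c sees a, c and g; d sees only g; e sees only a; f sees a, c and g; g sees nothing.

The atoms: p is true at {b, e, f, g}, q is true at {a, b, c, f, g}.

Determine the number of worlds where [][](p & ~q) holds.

2

a: successors {f}; [](p & ~q) there: f:F. ✗
b: successors {c, d}; [](p & ~q) there: c:F, d:F. ✗
c: successors {a, c, g}; [](p & ~q) there: a:F, c:F, g:T. ✗
d: successors {g}; [](p & ~q) there: g:T. ✓
e: successors {a}; [](p & ~q) there: a:F. ✗
f: successors {a, c, g}; [](p & ~q) there: a:F, c:F, g:T. ✗
g: no successors, so [][](p & ~q) holds vacuously. ✓
Satisfying worlds: {d, g}.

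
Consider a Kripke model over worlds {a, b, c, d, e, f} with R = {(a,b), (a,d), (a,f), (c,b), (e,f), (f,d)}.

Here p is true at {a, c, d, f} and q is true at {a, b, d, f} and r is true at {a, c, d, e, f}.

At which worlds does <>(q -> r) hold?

a: successors {b, d, f}; q -> r there: b:F, d:T, f:T. ✓
b: no successors, so <>(q -> r) fails. ✗
c: successors {b}; q -> r there: b:F. ✗
d: no successors, so <>(q -> r) fails. ✗
e: successors {f}; q -> r there: f:T. ✓
f: successors {d}; q -> r there: d:T. ✓

{a, e, f}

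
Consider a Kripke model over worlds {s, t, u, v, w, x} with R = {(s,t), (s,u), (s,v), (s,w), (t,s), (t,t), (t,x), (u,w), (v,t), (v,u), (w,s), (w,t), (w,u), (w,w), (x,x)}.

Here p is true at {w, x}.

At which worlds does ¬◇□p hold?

s: ◇□p is T. ✗
t: ◇□p is T. ✗
u: ◇□p is F. ✓
v: ◇□p is T. ✗
w: ◇□p is T. ✗
x: ◇□p is T. ✗

{u}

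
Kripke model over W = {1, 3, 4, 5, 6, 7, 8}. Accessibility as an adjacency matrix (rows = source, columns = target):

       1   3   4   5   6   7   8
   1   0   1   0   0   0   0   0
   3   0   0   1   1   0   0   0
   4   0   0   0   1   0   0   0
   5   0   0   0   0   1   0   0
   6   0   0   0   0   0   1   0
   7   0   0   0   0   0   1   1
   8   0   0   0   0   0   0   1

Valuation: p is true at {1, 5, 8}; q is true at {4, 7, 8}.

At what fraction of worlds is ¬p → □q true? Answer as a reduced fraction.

1: ¬p is F, □q is F. ✓
3: ¬p is T, □q is F. ✗
4: ¬p is T, □q is F. ✗
5: ¬p is F, □q is F. ✓
6: ¬p is T, □q is T. ✓
7: ¬p is T, □q is T. ✓
8: ¬p is F, □q is T. ✓
That's 5 of 7 worlds, so 5/7.

5/7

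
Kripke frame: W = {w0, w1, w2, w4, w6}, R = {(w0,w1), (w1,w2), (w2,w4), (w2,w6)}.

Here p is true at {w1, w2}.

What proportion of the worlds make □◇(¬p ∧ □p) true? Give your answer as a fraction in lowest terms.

3/5

w0: successors {w1}; ◇(¬p ∧ □p) there: w1:F. ✗
w1: successors {w2}; ◇(¬p ∧ □p) there: w2:T. ✓
w2: successors {w4, w6}; ◇(¬p ∧ □p) there: w4:F, w6:F. ✗
w4: no successors, so □◇(¬p ∧ □p) holds vacuously. ✓
w6: no successors, so □◇(¬p ∧ □p) holds vacuously. ✓
That's 3 of 5 worlds, so 3/5.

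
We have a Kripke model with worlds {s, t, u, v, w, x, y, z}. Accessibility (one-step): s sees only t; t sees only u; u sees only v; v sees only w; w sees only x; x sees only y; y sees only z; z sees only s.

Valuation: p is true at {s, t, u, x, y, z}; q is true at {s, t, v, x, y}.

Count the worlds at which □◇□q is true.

5

s: successors {t}; ◇□q there: t:T. ✓
t: successors {u}; ◇□q there: u:F. ✗
u: successors {v}; ◇□q there: v:T. ✓
v: successors {w}; ◇□q there: w:T. ✓
w: successors {x}; ◇□q there: x:F. ✗
x: successors {y}; ◇□q there: y:T. ✓
y: successors {z}; ◇□q there: z:T. ✓
z: successors {s}; ◇□q there: s:F. ✗
Satisfying worlds: {s, u, v, x, y}.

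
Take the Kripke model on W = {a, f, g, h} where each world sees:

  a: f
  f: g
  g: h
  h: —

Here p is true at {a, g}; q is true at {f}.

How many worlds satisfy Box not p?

3

a: successors {f}; not p there: f:T. ✓
f: successors {g}; not p there: g:F. ✗
g: successors {h}; not p there: h:T. ✓
h: no successors, so Box not p holds vacuously. ✓
Satisfying worlds: {a, g, h}.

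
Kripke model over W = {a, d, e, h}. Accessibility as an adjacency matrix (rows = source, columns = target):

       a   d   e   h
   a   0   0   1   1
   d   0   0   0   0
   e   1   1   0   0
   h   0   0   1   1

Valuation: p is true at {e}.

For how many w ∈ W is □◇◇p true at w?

3

a: successors {e, h}; ◇◇p there: e:T, h:T. ✓
d: no successors, so □◇◇p holds vacuously. ✓
e: successors {a, d}; ◇◇p there: a:T, d:F. ✗
h: successors {e, h}; ◇◇p there: e:T, h:T. ✓
Satisfying worlds: {a, d, h}.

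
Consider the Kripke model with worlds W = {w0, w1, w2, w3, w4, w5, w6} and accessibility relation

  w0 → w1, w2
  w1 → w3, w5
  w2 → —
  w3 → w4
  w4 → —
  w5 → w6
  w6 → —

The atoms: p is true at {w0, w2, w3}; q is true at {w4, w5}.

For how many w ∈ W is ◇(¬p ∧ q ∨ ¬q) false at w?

3

w0: successors {w1, w2}; ¬p ∧ q ∨ ¬q there: w1:T, w2:T. ✓
w1: successors {w3, w5}; ¬p ∧ q ∨ ¬q there: w3:T, w5:T. ✓
w2: no successors, so ◇(¬p ∧ q ∨ ¬q) fails. ✗
w3: successors {w4}; ¬p ∧ q ∨ ¬q there: w4:T. ✓
w4: no successors, so ◇(¬p ∧ q ∨ ¬q) fails. ✗
w5: successors {w6}; ¬p ∧ q ∨ ¬q there: w6:T. ✓
w6: no successors, so ◇(¬p ∧ q ∨ ¬q) fails. ✗
Satisfying worlds: {w0, w1, w3, w5}.
So ◇(¬p ∧ q ∨ ¬q) fails at the other 3 worlds.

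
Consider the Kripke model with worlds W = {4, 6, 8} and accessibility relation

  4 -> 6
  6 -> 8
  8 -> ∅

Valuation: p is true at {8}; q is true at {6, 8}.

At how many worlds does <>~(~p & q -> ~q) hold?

1

4: successors {6}; ~(~p & q -> ~q) there: 6:T. ✓
6: successors {8}; ~(~p & q -> ~q) there: 8:F. ✗
8: no successors, so <>~(~p & q -> ~q) fails. ✗
Satisfying worlds: {4}.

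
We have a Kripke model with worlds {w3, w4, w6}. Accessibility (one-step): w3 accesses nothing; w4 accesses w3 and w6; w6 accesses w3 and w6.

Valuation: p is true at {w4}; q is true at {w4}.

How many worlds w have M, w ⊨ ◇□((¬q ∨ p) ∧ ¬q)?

w3: no successors, so ◇□((¬q ∨ p) ∧ ¬q) fails. ✗
w4: successors {w3, w6}; □((¬q ∨ p) ∧ ¬q) there: w3:T, w6:T. ✓
w6: successors {w3, w6}; □((¬q ∨ p) ∧ ¬q) there: w3:T, w6:T. ✓
Satisfying worlds: {w4, w6}.

2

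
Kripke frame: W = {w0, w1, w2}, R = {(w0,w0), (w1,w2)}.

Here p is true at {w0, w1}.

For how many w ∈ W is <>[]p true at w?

2

w0: successors {w0}; []p there: w0:T. ✓
w1: successors {w2}; []p there: w2:T. ✓
w2: no successors, so <>[]p fails. ✗
Satisfying worlds: {w0, w1}.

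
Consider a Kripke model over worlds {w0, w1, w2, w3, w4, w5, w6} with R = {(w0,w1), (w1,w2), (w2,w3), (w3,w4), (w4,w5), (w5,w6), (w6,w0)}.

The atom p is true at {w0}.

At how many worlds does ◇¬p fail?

w0: successors {w1}; ¬p there: w1:T. ✓
w1: successors {w2}; ¬p there: w2:T. ✓
w2: successors {w3}; ¬p there: w3:T. ✓
w3: successors {w4}; ¬p there: w4:T. ✓
w4: successors {w5}; ¬p there: w5:T. ✓
w5: successors {w6}; ¬p there: w6:T. ✓
w6: successors {w0}; ¬p there: w0:F. ✗
Satisfying worlds: {w0, w1, w2, w3, w4, w5}.
So ◇¬p fails at the other 1 world.

1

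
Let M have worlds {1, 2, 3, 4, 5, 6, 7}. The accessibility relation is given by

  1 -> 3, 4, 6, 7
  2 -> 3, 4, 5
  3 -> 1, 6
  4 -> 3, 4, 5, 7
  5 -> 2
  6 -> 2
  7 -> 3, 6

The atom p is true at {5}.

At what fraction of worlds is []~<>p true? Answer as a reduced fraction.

2/7

1: successors {3, 4, 6, 7}; ~<>p there: 3:T, 4:F, 6:T, 7:T. ✗
2: successors {3, 4, 5}; ~<>p there: 3:T, 4:F, 5:T. ✗
3: successors {1, 6}; ~<>p there: 1:T, 6:T. ✓
4: successors {3, 4, 5, 7}; ~<>p there: 3:T, 4:F, 5:T, 7:T. ✗
5: successors {2}; ~<>p there: 2:F. ✗
6: successors {2}; ~<>p there: 2:F. ✗
7: successors {3, 6}; ~<>p there: 3:T, 6:T. ✓
That's 2 of 7 worlds, so 2/7.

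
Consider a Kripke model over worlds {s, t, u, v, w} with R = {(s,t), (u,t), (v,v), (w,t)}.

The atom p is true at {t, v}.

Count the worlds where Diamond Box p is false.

1

s: successors {t}; Box p there: t:T. ✓
t: no successors, so Diamond Box p fails. ✗
u: successors {t}; Box p there: t:T. ✓
v: successors {v}; Box p there: v:T. ✓
w: successors {t}; Box p there: t:T. ✓
Satisfying worlds: {s, u, v, w}.
So Diamond Box p fails at the other 1 world.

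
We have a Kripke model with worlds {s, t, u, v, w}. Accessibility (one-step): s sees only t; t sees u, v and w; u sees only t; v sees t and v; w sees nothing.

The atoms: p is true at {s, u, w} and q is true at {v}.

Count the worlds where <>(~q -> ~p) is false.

s: successors {t}; ~q -> ~p there: t:T. ✓
t: successors {u, v, w}; ~q -> ~p there: u:F, v:T, w:F. ✓
u: successors {t}; ~q -> ~p there: t:T. ✓
v: successors {t, v}; ~q -> ~p there: t:T, v:T. ✓
w: no successors, so <>(~q -> ~p) fails. ✗
Satisfying worlds: {s, t, u, v}.
So <>(~q -> ~p) fails at the other 1 world.

1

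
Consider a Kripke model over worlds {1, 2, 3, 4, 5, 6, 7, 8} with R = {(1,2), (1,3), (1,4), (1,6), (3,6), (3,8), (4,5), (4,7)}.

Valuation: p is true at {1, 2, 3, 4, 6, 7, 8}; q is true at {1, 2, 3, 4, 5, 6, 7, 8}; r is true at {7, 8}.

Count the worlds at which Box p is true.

7

1: successors {2, 3, 4, 6}; p there: 2:T, 3:T, 4:T, 6:T. ✓
2: no successors, so Box p holds vacuously. ✓
3: successors {6, 8}; p there: 6:T, 8:T. ✓
4: successors {5, 7}; p there: 5:F, 7:T. ✗
5: no successors, so Box p holds vacuously. ✓
6: no successors, so Box p holds vacuously. ✓
7: no successors, so Box p holds vacuously. ✓
8: no successors, so Box p holds vacuously. ✓
Satisfying worlds: {1, 2, 3, 5, 6, 7, 8}.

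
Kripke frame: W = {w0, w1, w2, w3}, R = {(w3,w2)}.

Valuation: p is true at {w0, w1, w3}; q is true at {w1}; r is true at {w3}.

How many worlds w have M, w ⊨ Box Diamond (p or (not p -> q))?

3

w0: no successors, so Box Diamond (p or (not p -> q)) holds vacuously. ✓
w1: no successors, so Box Diamond (p or (not p -> q)) holds vacuously. ✓
w2: no successors, so Box Diamond (p or (not p -> q)) holds vacuously. ✓
w3: successors {w2}; Diamond (p or (not p -> q)) there: w2:F. ✗
Satisfying worlds: {w0, w1, w2}.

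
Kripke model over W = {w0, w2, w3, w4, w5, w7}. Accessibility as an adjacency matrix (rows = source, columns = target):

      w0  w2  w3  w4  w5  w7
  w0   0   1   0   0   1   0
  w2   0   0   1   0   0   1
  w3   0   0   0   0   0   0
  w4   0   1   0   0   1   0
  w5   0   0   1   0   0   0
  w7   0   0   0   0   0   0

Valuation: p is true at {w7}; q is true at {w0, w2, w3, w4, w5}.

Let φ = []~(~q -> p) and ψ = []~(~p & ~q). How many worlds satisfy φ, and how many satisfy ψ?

For []~(~q -> p):
w0: successors {w2, w5}; ~(~q -> p) there: w2:F, w5:F. ✗
w2: successors {w3, w7}; ~(~q -> p) there: w3:F, w7:F. ✗
w3: no successors, so []~(~q -> p) holds vacuously. ✓
w4: successors {w2, w5}; ~(~q -> p) there: w2:F, w5:F. ✗
w5: successors {w3}; ~(~q -> p) there: w3:F. ✗
w7: no successors, so []~(~q -> p) holds vacuously. ✓
— 2 worlds.
For []~(~p & ~q):
w0: successors {w2, w5}; ~(~p & ~q) there: w2:T, w5:T. ✓
w2: successors {w3, w7}; ~(~p & ~q) there: w3:T, w7:T. ✓
w3: no successors, so []~(~p & ~q) holds vacuously. ✓
w4: successors {w2, w5}; ~(~p & ~q) there: w2:T, w5:T. ✓
w5: successors {w3}; ~(~p & ~q) there: w3:T. ✓
w7: no successors, so []~(~p & ~q) holds vacuously. ✓
— 6 worlds.

2 and 6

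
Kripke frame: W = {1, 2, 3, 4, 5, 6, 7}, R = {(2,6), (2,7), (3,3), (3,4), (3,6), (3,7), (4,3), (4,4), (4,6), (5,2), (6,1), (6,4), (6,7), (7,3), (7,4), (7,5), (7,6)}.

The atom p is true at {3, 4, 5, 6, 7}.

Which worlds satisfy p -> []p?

{1, 2, 3, 4, 7}

1: p is F, []p is T. ✓
2: p is F, []p is T. ✓
3: p is T, []p is T. ✓
4: p is T, []p is T. ✓
5: p is T, []p is F. ✗
6: p is T, []p is F. ✗
7: p is T, []p is T. ✓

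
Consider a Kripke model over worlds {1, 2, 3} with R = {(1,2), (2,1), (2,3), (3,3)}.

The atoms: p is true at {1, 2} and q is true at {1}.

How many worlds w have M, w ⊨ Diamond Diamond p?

1: successors {2}; Diamond p there: 2:T. ✓
2: successors {1, 3}; Diamond p there: 1:T, 3:F. ✓
3: successors {3}; Diamond p there: 3:F. ✗
Satisfying worlds: {1, 2}.

2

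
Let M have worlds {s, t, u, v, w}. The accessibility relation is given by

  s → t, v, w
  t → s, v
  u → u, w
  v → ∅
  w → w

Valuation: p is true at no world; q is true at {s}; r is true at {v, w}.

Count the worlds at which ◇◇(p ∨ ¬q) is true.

4

s: successors {t, v, w}; ◇(p ∨ ¬q) there: t:T, v:F, w:T. ✓
t: successors {s, v}; ◇(p ∨ ¬q) there: s:T, v:F. ✓
u: successors {u, w}; ◇(p ∨ ¬q) there: u:T, w:T. ✓
v: no successors, so ◇◇(p ∨ ¬q) fails. ✗
w: successors {w}; ◇(p ∨ ¬q) there: w:T. ✓
Satisfying worlds: {s, t, u, w}.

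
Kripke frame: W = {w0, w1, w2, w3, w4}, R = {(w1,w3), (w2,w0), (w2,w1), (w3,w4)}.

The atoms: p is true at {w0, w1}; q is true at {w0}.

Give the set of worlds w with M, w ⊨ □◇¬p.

w0: no successors, so □◇¬p holds vacuously. ✓
w1: successors {w3}; ◇¬p there: w3:T. ✓
w2: successors {w0, w1}; ◇¬p there: w0:F, w1:T. ✗
w3: successors {w4}; ◇¬p there: w4:F. ✗
w4: no successors, so □◇¬p holds vacuously. ✓

{w0, w1, w4}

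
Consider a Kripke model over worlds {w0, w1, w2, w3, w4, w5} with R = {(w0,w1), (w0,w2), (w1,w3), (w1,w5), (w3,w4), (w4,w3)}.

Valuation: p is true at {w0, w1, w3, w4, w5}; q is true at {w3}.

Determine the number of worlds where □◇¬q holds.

w0: successors {w1, w2}; ◇¬q there: w1:T, w2:F. ✗
w1: successors {w3, w5}; ◇¬q there: w3:T, w5:F. ✗
w2: no successors, so □◇¬q holds vacuously. ✓
w3: successors {w4}; ◇¬q there: w4:F. ✗
w4: successors {w3}; ◇¬q there: w3:T. ✓
w5: no successors, so □◇¬q holds vacuously. ✓
Satisfying worlds: {w2, w4, w5}.

3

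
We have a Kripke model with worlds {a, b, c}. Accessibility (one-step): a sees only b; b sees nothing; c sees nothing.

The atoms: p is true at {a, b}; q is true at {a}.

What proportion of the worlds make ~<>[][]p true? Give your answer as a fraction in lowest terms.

a: <>[][]p is T. ✗
b: <>[][]p is F. ✓
c: <>[][]p is F. ✓
That's 2 of 3 worlds, so 2/3.

2/3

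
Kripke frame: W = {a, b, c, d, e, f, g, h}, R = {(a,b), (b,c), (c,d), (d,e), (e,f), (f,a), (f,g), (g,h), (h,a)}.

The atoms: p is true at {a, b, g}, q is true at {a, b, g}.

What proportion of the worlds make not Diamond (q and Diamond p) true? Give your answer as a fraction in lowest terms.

a: Diamond (q and Diamond p) is F. ✓
b: Diamond (q and Diamond p) is F. ✓
c: Diamond (q and Diamond p) is F. ✓
d: Diamond (q and Diamond p) is F. ✓
e: Diamond (q and Diamond p) is F. ✓
f: Diamond (q and Diamond p) is T. ✗
g: Diamond (q and Diamond p) is F. ✓
h: Diamond (q and Diamond p) is T. ✗
That's 6 of 8 worlds, so 6/8 = 3/4.

3/4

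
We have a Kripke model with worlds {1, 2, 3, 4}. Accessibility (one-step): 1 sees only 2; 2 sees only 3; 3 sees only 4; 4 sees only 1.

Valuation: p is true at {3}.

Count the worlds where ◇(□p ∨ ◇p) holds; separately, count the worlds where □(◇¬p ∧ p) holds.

1 and 1

For ◇(□p ∨ ◇p):
1: successors {2}; □p ∨ ◇p there: 2:T. ✓
2: successors {3}; □p ∨ ◇p there: 3:F. ✗
3: successors {4}; □p ∨ ◇p there: 4:F. ✗
4: successors {1}; □p ∨ ◇p there: 1:F. ✗
— 1 world.
For □(◇¬p ∧ p):
1: successors {2}; ◇¬p ∧ p there: 2:F. ✗
2: successors {3}; ◇¬p ∧ p there: 3:T. ✓
3: successors {4}; ◇¬p ∧ p there: 4:F. ✗
4: successors {1}; ◇¬p ∧ p there: 1:F. ✗
— 1 world.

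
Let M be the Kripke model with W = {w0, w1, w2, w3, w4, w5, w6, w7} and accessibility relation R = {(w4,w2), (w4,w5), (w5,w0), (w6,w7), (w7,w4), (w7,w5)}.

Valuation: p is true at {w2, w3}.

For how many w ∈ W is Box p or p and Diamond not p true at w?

w0: Box p is T, p and Diamond not p is F. ✓
w1: Box p is T, p and Diamond not p is F. ✓
w2: Box p is T, p and Diamond not p is F. ✓
w3: Box p is T, p and Diamond not p is F. ✓
w4: Box p is F, p and Diamond not p is F. ✗
w5: Box p is F, p and Diamond not p is F. ✗
w6: Box p is F, p and Diamond not p is F. ✗
w7: Box p is F, p and Diamond not p is F. ✗
Satisfying worlds: {w0, w1, w2, w3}.

4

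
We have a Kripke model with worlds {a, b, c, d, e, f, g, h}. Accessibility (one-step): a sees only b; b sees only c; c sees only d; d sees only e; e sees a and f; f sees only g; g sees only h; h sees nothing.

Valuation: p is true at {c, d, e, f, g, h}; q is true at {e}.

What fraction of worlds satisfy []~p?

1/4

a: successors {b}; ~p there: b:T. ✓
b: successors {c}; ~p there: c:F. ✗
c: successors {d}; ~p there: d:F. ✗
d: successors {e}; ~p there: e:F. ✗
e: successors {a, f}; ~p there: a:T, f:F. ✗
f: successors {g}; ~p there: g:F. ✗
g: successors {h}; ~p there: h:F. ✗
h: no successors, so []~p holds vacuously. ✓
That's 2 of 8 worlds, so 2/8 = 1/4.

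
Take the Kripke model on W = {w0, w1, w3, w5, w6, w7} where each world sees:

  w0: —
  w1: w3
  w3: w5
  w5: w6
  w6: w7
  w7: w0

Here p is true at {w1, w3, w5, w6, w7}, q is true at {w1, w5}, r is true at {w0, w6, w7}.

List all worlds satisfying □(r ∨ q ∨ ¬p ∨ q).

{w0, w3, w5, w6, w7}

w0: no successors, so □(r ∨ q ∨ ¬p ∨ q) holds vacuously. ✓
w1: successors {w3}; r ∨ q ∨ ¬p ∨ q there: w3:F. ✗
w3: successors {w5}; r ∨ q ∨ ¬p ∨ q there: w5:T. ✓
w5: successors {w6}; r ∨ q ∨ ¬p ∨ q there: w6:T. ✓
w6: successors {w7}; r ∨ q ∨ ¬p ∨ q there: w7:T. ✓
w7: successors {w0}; r ∨ q ∨ ¬p ∨ q there: w0:T. ✓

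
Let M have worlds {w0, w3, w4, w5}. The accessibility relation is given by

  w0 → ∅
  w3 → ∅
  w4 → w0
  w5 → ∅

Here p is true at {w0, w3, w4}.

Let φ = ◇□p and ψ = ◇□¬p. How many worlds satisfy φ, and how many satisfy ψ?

For ◇□p:
w0: no successors, so ◇□p fails. ✗
w3: no successors, so ◇□p fails. ✗
w4: successors {w0}; □p there: w0:T. ✓
w5: no successors, so ◇□p fails. ✗
— 1 world.
For ◇□¬p:
w0: no successors, so ◇□¬p fails. ✗
w3: no successors, so ◇□¬p fails. ✗
w4: successors {w0}; □¬p there: w0:T. ✓
w5: no successors, so ◇□¬p fails. ✗
— 1 world.

1 and 1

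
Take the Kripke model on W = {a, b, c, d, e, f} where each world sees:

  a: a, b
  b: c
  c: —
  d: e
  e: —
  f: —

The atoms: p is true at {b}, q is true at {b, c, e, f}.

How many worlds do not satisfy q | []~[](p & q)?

a: q is F, []~[](p & q) is T. ✓
b: q is T, []~[](p & q) is F. ✓
c: q is T, []~[](p & q) is T. ✓
d: q is F, []~[](p & q) is F. ✗
e: q is T, []~[](p & q) is T. ✓
f: q is T, []~[](p & q) is T. ✓
Satisfying worlds: {a, b, c, e, f}.
So q | []~[](p & q) fails at the other 1 world.

1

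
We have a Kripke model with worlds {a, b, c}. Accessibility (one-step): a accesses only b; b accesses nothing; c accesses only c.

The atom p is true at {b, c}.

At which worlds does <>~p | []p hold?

{a, b, c}

a: <>~p is F, []p is T. ✓
b: <>~p is F, []p is T. ✓
c: <>~p is F, []p is T. ✓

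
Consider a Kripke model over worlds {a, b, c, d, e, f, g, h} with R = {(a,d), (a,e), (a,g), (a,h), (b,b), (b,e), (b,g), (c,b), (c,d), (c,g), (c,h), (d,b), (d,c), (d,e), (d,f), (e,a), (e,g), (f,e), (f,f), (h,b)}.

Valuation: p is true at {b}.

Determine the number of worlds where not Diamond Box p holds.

a: Diamond Box p is T. ✗
b: Diamond Box p is T. ✗
c: Diamond Box p is T. ✗
d: Diamond Box p is F. ✓
e: Diamond Box p is T. ✗
f: Diamond Box p is F. ✓
g: Diamond Box p is F. ✓
h: Diamond Box p is F. ✓
Satisfying worlds: {d, f, g, h}.

4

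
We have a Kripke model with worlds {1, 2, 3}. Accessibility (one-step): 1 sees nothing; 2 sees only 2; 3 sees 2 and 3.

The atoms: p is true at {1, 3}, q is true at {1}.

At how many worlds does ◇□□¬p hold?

1: no successors, so ◇□□¬p fails. ✗
2: successors {2}; □□¬p there: 2:T. ✓
3: successors {2, 3}; □□¬p there: 2:T, 3:F. ✓
Satisfying worlds: {2, 3}.

2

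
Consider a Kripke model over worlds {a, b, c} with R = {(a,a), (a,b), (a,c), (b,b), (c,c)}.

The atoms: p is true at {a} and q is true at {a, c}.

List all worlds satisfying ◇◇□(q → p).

{a, b}

a: successors {a, b, c}; ◇□(q → p) there: a:T, b:T, c:F. ✓
b: successors {b}; ◇□(q → p) there: b:T. ✓
c: successors {c}; ◇□(q → p) there: c:F. ✗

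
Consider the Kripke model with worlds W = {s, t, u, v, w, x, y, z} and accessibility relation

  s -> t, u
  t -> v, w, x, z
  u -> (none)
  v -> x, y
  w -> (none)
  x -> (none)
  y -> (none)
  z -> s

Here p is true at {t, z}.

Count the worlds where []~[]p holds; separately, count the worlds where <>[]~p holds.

For []~[]p:
s: successors {t, u}; ~[]p there: t:T, u:F. ✗
t: successors {v, w, x, z}; ~[]p there: v:T, w:F, x:F, z:T. ✗
u: no successors, so []~[]p holds vacuously. ✓
v: successors {x, y}; ~[]p there: x:F, y:F. ✗
w: no successors, so []~[]p holds vacuously. ✓
x: no successors, so []~[]p holds vacuously. ✓
y: no successors, so []~[]p holds vacuously. ✓
z: successors {s}; ~[]p there: s:T. ✓
— 5 worlds.
For <>[]~p:
s: successors {t, u}; []~p there: t:F, u:T. ✓
t: successors {v, w, x, z}; []~p there: v:T, w:T, x:T, z:T. ✓
u: no successors, so <>[]~p fails. ✗
v: successors {x, y}; []~p there: x:T, y:T. ✓
w: no successors, so <>[]~p fails. ✗
x: no successors, so <>[]~p fails. ✗
y: no successors, so <>[]~p fails. ✗
z: successors {s}; []~p there: s:F. ✗
— 3 worlds.

5 and 3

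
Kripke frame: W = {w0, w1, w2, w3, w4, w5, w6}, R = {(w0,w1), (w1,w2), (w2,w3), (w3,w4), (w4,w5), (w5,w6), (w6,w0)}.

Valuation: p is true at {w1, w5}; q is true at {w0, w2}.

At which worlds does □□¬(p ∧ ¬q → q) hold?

{w3, w6}

w0: successors {w1}; □¬(p ∧ ¬q → q) there: w1:F. ✗
w1: successors {w2}; □¬(p ∧ ¬q → q) there: w2:F. ✗
w2: successors {w3}; □¬(p ∧ ¬q → q) there: w3:F. ✗
w3: successors {w4}; □¬(p ∧ ¬q → q) there: w4:T. ✓
w4: successors {w5}; □¬(p ∧ ¬q → q) there: w5:F. ✗
w5: successors {w6}; □¬(p ∧ ¬q → q) there: w6:F. ✗
w6: successors {w0}; □¬(p ∧ ¬q → q) there: w0:T. ✓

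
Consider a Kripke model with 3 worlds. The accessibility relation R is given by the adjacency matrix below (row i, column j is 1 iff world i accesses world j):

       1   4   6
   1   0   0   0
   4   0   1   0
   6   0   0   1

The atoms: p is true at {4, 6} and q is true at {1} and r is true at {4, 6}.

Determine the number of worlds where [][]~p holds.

1: no successors, so [][]~p holds vacuously. ✓
4: successors {4}; []~p there: 4:F. ✗
6: successors {6}; []~p there: 6:F. ✗
Satisfying worlds: {1}.

1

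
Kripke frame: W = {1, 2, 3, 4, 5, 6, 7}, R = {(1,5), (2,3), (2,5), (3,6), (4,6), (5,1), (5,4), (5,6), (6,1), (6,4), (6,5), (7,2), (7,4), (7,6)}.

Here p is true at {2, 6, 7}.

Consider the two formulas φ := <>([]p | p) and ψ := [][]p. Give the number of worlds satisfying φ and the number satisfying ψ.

6 and 0

For <>([]p | p):
1: successors {5}; []p | p there: 5:F. ✗
2: successors {3, 5}; []p | p there: 3:T, 5:F. ✓
3: successors {6}; []p | p there: 6:T. ✓
4: successors {6}; []p | p there: 6:T. ✓
5: successors {1, 4, 6}; []p | p there: 1:F, 4:T, 6:T. ✓
6: successors {1, 4, 5}; []p | p there: 1:F, 4:T, 5:F. ✓
7: successors {2, 4, 6}; []p | p there: 2:T, 4:T, 6:T. ✓
— 6 worlds.
For [][]p:
1: successors {5}; []p there: 5:F. ✗
2: successors {3, 5}; []p there: 3:T, 5:F. ✗
3: successors {6}; []p there: 6:F. ✗
4: successors {6}; []p there: 6:F. ✗
5: successors {1, 4, 6}; []p there: 1:F, 4:T, 6:F. ✗
6: successors {1, 4, 5}; []p there: 1:F, 4:T, 5:F. ✗
7: successors {2, 4, 6}; []p there: 2:F, 4:T, 6:F. ✗
— 0 worlds.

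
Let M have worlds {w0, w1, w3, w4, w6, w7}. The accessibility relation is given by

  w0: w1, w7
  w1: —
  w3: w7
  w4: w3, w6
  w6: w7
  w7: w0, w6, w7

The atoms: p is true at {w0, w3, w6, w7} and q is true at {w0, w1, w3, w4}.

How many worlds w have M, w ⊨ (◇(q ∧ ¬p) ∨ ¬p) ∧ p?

w0: ◇(q ∧ ¬p) ∨ ¬p is T, p is T. ✓
w1: ◇(q ∧ ¬p) ∨ ¬p is T, p is F. ✗
w3: ◇(q ∧ ¬p) ∨ ¬p is F, p is T. ✗
w4: ◇(q ∧ ¬p) ∨ ¬p is T, p is F. ✗
w6: ◇(q ∧ ¬p) ∨ ¬p is F, p is T. ✗
w7: ◇(q ∧ ¬p) ∨ ¬p is F, p is T. ✗
Satisfying worlds: {w0}.

1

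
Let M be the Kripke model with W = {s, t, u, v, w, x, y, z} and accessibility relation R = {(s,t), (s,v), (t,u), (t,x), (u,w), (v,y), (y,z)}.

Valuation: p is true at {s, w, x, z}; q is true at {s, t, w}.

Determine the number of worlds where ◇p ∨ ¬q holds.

6

s: ◇p is F, ¬q is F. ✗
t: ◇p is T, ¬q is F. ✓
u: ◇p is T, ¬q is T. ✓
v: ◇p is F, ¬q is T. ✓
w: ◇p is F, ¬q is F. ✗
x: ◇p is F, ¬q is T. ✓
y: ◇p is T, ¬q is T. ✓
z: ◇p is F, ¬q is T. ✓
Satisfying worlds: {t, u, v, x, y, z}.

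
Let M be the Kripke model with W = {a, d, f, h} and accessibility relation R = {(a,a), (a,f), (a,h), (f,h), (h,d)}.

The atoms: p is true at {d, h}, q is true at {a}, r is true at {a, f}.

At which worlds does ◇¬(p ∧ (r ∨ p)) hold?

{a}

a: successors {a, f, h}; ¬(p ∧ (r ∨ p)) there: a:T, f:T, h:F. ✓
d: no successors, so ◇¬(p ∧ (r ∨ p)) fails. ✗
f: successors {h}; ¬(p ∧ (r ∨ p)) there: h:F. ✗
h: successors {d}; ¬(p ∧ (r ∨ p)) there: d:F. ✗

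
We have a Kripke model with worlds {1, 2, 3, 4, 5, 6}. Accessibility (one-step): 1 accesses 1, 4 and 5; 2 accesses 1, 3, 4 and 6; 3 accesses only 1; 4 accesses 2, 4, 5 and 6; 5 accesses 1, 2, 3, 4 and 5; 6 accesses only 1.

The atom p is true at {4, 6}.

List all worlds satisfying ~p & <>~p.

{1, 2, 3, 5}

1: ~p is T, <>~p is T. ✓
2: ~p is T, <>~p is T. ✓
3: ~p is T, <>~p is T. ✓
4: ~p is F, <>~p is T. ✗
5: ~p is T, <>~p is T. ✓
6: ~p is F, <>~p is T. ✗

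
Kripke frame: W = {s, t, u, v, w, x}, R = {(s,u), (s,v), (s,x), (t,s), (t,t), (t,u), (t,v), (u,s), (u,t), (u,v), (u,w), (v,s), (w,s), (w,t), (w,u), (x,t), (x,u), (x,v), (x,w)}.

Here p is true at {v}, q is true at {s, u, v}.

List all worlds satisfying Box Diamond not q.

{v, w}

s: successors {u, v, x}; Diamond not q there: u:T, v:F, x:T. ✗
t: successors {s, t, u, v}; Diamond not q there: s:T, t:T, u:T, v:F. ✗
u: successors {s, t, v, w}; Diamond not q there: s:T, t:T, v:F, w:T. ✗
v: successors {s}; Diamond not q there: s:T. ✓
w: successors {s, t, u}; Diamond not q there: s:T, t:T, u:T. ✓
x: successors {t, u, v, w}; Diamond not q there: t:T, u:T, v:F, w:T. ✗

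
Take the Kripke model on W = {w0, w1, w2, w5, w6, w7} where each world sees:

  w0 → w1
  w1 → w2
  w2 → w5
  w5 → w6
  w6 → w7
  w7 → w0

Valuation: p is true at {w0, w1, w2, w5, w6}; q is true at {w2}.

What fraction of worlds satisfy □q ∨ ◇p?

w0: □q is F, ◇p is T. ✓
w1: □q is T, ◇p is T. ✓
w2: □q is F, ◇p is T. ✓
w5: □q is F, ◇p is T. ✓
w6: □q is F, ◇p is F. ✗
w7: □q is F, ◇p is T. ✓
That's 5 of 6 worlds, so 5/6.

5/6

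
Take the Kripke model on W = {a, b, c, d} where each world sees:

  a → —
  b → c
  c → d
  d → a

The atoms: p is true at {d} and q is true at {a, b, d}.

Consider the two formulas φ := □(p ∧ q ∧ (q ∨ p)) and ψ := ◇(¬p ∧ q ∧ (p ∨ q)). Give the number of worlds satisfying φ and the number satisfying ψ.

For □(p ∧ q ∧ (q ∨ p)):
a: no successors, so □(p ∧ q ∧ (q ∨ p)) holds vacuously. ✓
b: successors {c}; p ∧ q ∧ (q ∨ p) there: c:F. ✗
c: successors {d}; p ∧ q ∧ (q ∨ p) there: d:T. ✓
d: successors {a}; p ∧ q ∧ (q ∨ p) there: a:F. ✗
— 2 worlds.
For ◇(¬p ∧ q ∧ (p ∨ q)):
a: no successors, so ◇(¬p ∧ q ∧ (p ∨ q)) fails. ✗
b: successors {c}; ¬p ∧ q ∧ (p ∨ q) there: c:F. ✗
c: successors {d}; ¬p ∧ q ∧ (p ∨ q) there: d:F. ✗
d: successors {a}; ¬p ∧ q ∧ (p ∨ q) there: a:T. ✓
— 1 world.

2 and 1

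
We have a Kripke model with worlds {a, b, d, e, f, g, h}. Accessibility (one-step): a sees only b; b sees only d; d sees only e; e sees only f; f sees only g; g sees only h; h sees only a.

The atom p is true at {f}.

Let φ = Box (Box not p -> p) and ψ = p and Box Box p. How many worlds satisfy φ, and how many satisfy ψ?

2 and 0

For Box (Box not p -> p):
a: successors {b}; Box not p -> p there: b:F. ✗
b: successors {d}; Box not p -> p there: d:F. ✗
d: successors {e}; Box not p -> p there: e:T. ✓
e: successors {f}; Box not p -> p there: f:T. ✓
f: successors {g}; Box not p -> p there: g:F. ✗
g: successors {h}; Box not p -> p there: h:F. ✗
h: successors {a}; Box not p -> p there: a:F. ✗
— 2 worlds.
For p and Box Box p:
a: p is F, Box Box p is F. ✗
b: p is F, Box Box p is F. ✗
d: p is F, Box Box p is T. ✗
e: p is F, Box Box p is F. ✗
f: p is T, Box Box p is F. ✗
g: p is F, Box Box p is F. ✗
h: p is F, Box Box p is F. ✗
— 0 worlds.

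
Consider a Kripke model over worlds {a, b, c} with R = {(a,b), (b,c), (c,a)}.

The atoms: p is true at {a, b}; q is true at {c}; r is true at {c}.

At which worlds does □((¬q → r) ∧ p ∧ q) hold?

∅

a: successors {b}; (¬q → r) ∧ p ∧ q there: b:F. ✗
b: successors {c}; (¬q → r) ∧ p ∧ q there: c:F. ✗
c: successors {a}; (¬q → r) ∧ p ∧ q there: a:F. ✗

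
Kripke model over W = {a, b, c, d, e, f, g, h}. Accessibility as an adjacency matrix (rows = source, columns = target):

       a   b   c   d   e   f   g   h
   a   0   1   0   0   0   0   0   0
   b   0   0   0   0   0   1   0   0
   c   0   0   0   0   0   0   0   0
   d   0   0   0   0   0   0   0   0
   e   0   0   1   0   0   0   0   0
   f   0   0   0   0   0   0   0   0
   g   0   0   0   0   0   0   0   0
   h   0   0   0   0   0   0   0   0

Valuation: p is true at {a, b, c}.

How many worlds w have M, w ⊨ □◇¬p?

a: successors {b}; ◇¬p there: b:T. ✓
b: successors {f}; ◇¬p there: f:F. ✗
c: no successors, so □◇¬p holds vacuously. ✓
d: no successors, so □◇¬p holds vacuously. ✓
e: successors {c}; ◇¬p there: c:F. ✗
f: no successors, so □◇¬p holds vacuously. ✓
g: no successors, so □◇¬p holds vacuously. ✓
h: no successors, so □◇¬p holds vacuously. ✓
Satisfying worlds: {a, c, d, f, g, h}.

6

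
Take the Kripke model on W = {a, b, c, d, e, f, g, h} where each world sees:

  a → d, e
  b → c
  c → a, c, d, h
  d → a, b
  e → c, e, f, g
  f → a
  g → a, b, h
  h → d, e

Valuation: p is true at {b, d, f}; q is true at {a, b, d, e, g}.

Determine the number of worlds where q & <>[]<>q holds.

a: q is T, <>[]<>q is T. ✓
b: q is T, <>[]<>q is T. ✓
c: q is F, <>[]<>q is T. ✗
d: q is T, <>[]<>q is T. ✓
e: q is T, <>[]<>q is T. ✓
f: q is F, <>[]<>q is T. ✗
g: q is T, <>[]<>q is T. ✓
h: q is F, <>[]<>q is T. ✗
Satisfying worlds: {a, b, d, e, g}.

5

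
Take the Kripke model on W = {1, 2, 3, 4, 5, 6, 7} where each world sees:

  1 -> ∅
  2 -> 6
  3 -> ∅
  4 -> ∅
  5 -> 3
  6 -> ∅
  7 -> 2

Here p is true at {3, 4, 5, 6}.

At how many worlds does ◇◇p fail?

1: no successors, so ◇◇p fails. ✗
2: successors {6}; ◇p there: 6:F. ✗
3: no successors, so ◇◇p fails. ✗
4: no successors, so ◇◇p fails. ✗
5: successors {3}; ◇p there: 3:F. ✗
6: no successors, so ◇◇p fails. ✗
7: successors {2}; ◇p there: 2:T. ✓
Satisfying worlds: {7}.
So ◇◇p fails at the other 6 worlds.

6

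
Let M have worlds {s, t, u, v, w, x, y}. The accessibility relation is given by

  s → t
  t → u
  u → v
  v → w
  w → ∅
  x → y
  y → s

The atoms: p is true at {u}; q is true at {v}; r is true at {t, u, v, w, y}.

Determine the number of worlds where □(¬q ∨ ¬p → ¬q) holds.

s: successors {t}; ¬q ∨ ¬p → ¬q there: t:T. ✓
t: successors {u}; ¬q ∨ ¬p → ¬q there: u:T. ✓
u: successors {v}; ¬q ∨ ¬p → ¬q there: v:F. ✗
v: successors {w}; ¬q ∨ ¬p → ¬q there: w:T. ✓
w: no successors, so □(¬q ∨ ¬p → ¬q) holds vacuously. ✓
x: successors {y}; ¬q ∨ ¬p → ¬q there: y:T. ✓
y: successors {s}; ¬q ∨ ¬p → ¬q there: s:T. ✓
Satisfying worlds: {s, t, v, w, x, y}.

6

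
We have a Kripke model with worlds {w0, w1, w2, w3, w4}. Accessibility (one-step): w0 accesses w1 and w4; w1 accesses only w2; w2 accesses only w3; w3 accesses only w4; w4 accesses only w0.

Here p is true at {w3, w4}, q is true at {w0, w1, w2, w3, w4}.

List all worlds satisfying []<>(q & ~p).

{w0, w3, w4}

w0: successors {w1, w4}; <>(q & ~p) there: w1:T, w4:T. ✓
w1: successors {w2}; <>(q & ~p) there: w2:F. ✗
w2: successors {w3}; <>(q & ~p) there: w3:F. ✗
w3: successors {w4}; <>(q & ~p) there: w4:T. ✓
w4: successors {w0}; <>(q & ~p) there: w0:T. ✓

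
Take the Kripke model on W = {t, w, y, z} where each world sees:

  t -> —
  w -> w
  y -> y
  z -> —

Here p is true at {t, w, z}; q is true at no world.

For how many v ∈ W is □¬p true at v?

3

t: no successors, so □¬p holds vacuously. ✓
w: successors {w}; ¬p there: w:F. ✗
y: successors {y}; ¬p there: y:T. ✓
z: no successors, so □¬p holds vacuously. ✓
Satisfying worlds: {t, y, z}.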